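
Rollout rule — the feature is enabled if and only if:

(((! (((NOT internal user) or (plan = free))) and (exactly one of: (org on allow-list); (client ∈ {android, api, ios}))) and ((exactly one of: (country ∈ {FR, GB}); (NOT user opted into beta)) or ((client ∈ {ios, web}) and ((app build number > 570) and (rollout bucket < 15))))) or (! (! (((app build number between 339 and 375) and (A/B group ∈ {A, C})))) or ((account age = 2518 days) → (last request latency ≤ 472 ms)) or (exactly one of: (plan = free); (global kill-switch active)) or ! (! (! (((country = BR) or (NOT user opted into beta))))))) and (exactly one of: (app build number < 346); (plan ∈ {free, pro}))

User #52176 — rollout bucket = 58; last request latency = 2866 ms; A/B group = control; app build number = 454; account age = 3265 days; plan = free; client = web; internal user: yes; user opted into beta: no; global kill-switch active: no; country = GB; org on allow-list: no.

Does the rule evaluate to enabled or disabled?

Enabled

Atomic conditions:
  NOT internal user: yes → false
  plan = free: free == free is true
  org on allow-list: no → false
  client ∈ {android, api, ios}: web is not in the set → false
  country ∈ {FR, GB}: GB is in the set → true
  NOT user opted into beta: no → true
  client ∈ {ios, web}: web is in the set → true
  app build number > 570: 454 > 570 is false
  rollout bucket < 15: 58 < 15 is false
  app build number between 339 and 375: 454 in [339, 375] is false
  A/B group ∈ {A, C}: control is not in the set → false
  account age = 2518 days: 3265 == 2518 is false
  last request latency ≤ 472 ms: 2866 ≤ 472 is false
  global kill-switch active: no → false
  country = BR: GB == BR is false
  app build number < 346: 454 < 346 is false
  plan ∈ {free, pro}: free is in the set → true
Combine:
[1.1.1.1.1] false OR true = true
[1.1.1.1] NOT true = false
[1.1.1.2] exactly-one(false, false) = false
[1.1.1] false AND false = false
[1.1.2.1] exactly-one(true, true) = false
[1.1.2.2.2] false AND false = false
[1.1.2.2] true AND false = false
[1.1.2] false OR false = false
[1.1] false AND false = false
[1.2.1.1.1] false AND false = false
[1.2.1.1] NOT false = true
[1.2.1] NOT true = false
[1.2.2] false → false (antecedent false ⇒ implication holds) = true
[1.2.3] exactly-one(true, false) = true
[1.2.4.1.1.1] false OR true = true
[1.2.4.1.1] NOT true = false
[1.2.4.1] NOT false = true
[1.2.4] NOT true = false
[1.2] false OR true OR true OR false = true
[1] false OR true = true
[2] exactly-one(false, true) = true
[root] true AND true = true
Overall: true → enabled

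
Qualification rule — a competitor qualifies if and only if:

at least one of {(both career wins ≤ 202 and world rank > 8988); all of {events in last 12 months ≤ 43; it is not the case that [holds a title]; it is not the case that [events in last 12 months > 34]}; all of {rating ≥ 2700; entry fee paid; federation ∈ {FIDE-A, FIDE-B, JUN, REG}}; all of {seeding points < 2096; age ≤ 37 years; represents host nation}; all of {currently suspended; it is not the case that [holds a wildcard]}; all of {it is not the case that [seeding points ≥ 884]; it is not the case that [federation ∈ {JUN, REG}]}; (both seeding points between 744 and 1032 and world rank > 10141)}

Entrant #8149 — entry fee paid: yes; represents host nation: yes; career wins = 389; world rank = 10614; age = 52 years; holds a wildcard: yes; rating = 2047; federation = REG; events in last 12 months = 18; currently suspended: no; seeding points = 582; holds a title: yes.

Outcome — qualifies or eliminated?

Eliminated

Atomic conditions:
  career wins ≤ 202: 389 ≤ 202 is false
  world rank > 8988: 10614 > 8988 is true
  events in last 12 months ≤ 43: 18 ≤ 43 is true
  holds a title: yes → true
  events in last 12 months > 34: 18 > 34 is false
  rating ≥ 2700: 2047 ≥ 2700 is false
  entry fee paid: yes → true
  federation ∈ {FIDE-A, FIDE-B, JUN, REG}: REG is in the set → true
  seeding points < 2096: 582 < 2096 is true
  age ≤ 37 years: 52 ≤ 37 is false
  represents host nation: yes → true
  currently suspended: no → false
  holds a wildcard: yes → true
  seeding points ≥ 884: 582 ≥ 884 is false
  federation ∈ {JUN, REG}: REG is in the set → true
  seeding points between 744 and 1032: 582 in [744, 1032] is false
  world rank > 10141: 10614 > 10141 is true
Combine:
[1] false AND true = false
[2.2] NOT true = false
[2.3] NOT false = true
[2] true AND false AND true = false
[3] false AND true AND true = false
[4] true AND false AND true = false
[5.2] NOT true = false
[5] false AND false = false
[6.1] NOT false = true
[6.2] NOT true = false
[6] true AND false = false
[7] false AND true = false
[root] false OR false OR false OR false OR false OR false OR false = false
Overall: false → eliminated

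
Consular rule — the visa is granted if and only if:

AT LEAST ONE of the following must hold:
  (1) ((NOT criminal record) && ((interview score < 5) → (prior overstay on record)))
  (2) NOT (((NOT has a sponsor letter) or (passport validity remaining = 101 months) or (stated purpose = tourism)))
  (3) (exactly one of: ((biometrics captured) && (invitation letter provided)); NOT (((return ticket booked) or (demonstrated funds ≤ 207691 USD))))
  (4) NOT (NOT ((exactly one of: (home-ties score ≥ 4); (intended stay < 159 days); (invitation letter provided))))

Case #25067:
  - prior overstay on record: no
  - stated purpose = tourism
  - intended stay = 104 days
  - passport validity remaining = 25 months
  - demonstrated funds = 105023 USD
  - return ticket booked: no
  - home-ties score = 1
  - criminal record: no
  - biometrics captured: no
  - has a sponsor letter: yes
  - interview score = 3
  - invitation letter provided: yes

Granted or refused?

Refused

Atomic conditions:
  NOT criminal record: no → true
  interview score < 5: 3 < 5 is true
  prior overstay on record: no → false
  NOT has a sponsor letter: yes → false
  passport validity remaining = 101 months: 25 == 101 is false
  stated purpose = tourism: tourism == tourism is true
  biometrics captured: no → false
  invitation letter provided: yes → true
  return ticket booked: no → false
  demonstrated funds ≤ 207691 USD: 105023 ≤ 207691 is true
  home-ties score ≥ 4: 1 ≥ 4 is false
  intended stay < 159 days: 104 < 159 is true
Combine:
[1.2] true → false = false
[1] true AND false = false
[2.1] false OR false OR true = true
[2] NOT true = false
[3.1] false AND true = false
[3.2.1] false OR true = true
[3.2] NOT true = false
[3] exactly-one(false, false) = false
[4.1.1] exactly-one(false, true, true) = false
[4.1] NOT false = true
[4] NOT true = false
[root] false OR false OR false OR false = false
Overall: false → refused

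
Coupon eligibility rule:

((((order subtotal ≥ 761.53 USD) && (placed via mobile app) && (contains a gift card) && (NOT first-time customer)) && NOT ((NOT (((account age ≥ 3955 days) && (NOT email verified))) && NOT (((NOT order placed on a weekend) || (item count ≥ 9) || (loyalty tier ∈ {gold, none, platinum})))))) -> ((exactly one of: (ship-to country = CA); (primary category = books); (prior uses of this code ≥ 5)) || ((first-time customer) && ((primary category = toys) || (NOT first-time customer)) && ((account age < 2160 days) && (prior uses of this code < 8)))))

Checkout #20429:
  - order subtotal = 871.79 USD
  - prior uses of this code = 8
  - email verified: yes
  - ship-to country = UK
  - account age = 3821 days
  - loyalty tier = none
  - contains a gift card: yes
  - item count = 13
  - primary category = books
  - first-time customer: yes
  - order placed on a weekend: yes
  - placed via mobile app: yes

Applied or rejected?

Atomic conditions:
  order subtotal ≥ 761.53 USD: 871.79 ≥ 761.53 is true
  placed via mobile app: yes → true
  contains a gift card: yes → true
  NOT first-time customer: yes → false
  account age ≥ 3955 days: 3821 ≥ 3955 is false
  NOT email verified: yes → false
  NOT order placed on a weekend: yes → false
  item count ≥ 9: 13 ≥ 9 is true
  loyalty tier ∈ {gold, none, platinum}: none is in the set → true
  ship-to country = CA: UK == CA is false
  primary category = books: books == books is true
  prior uses of this code ≥ 5: 8 ≥ 5 is true
  first-time customer: yes → true
  primary category = toys: books == toys is false
  account age < 2160 days: 3821 < 2160 is false
  prior uses of this code < 8: 8 < 8 is false
Combine:
[1.1] true AND true AND true AND false = false
[1.2.1.1.1] false AND false = false
[1.2.1.1] NOT false = true
[1.2.1.2.1] false OR true OR true = true
[1.2.1.2] NOT true = false
[1.2.1] true AND false = false
[1.2] NOT false = true
[1] false AND true = false
[2.1] exactly-one(false, true, true) = false
[2.2.2] false OR false = false
[2.2.3] false AND false = false
[2.2] true AND false AND false = false
[2] false OR false = false
[root] false → false (antecedent false ⇒ implication holds) = true
Overall: true → applied

Applied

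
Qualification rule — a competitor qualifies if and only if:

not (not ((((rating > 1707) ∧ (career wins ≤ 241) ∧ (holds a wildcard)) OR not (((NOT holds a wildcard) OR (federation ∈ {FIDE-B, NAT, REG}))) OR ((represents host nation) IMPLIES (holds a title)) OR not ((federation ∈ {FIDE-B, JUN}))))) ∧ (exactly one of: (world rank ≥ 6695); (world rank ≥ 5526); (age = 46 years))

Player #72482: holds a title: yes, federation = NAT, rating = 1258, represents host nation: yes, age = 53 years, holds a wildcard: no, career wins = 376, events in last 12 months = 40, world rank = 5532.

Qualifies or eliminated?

Qualifies

Atomic conditions:
  rating > 1707: 1258 > 1707 is false
  career wins ≤ 241: 376 ≤ 241 is false
  holds a wildcard: no → false
  NOT holds a wildcard: no → true
  federation ∈ {FIDE-B, NAT, REG}: NAT is in the set → true
  represents host nation: yes → true
  holds a title: yes → true
  federation ∈ {FIDE-B, JUN}: NAT is not in the set → false
  world rank ≥ 6695: 5532 ≥ 6695 is false
  world rank ≥ 5526: 5532 ≥ 5526 is true
  age = 46 years: 53 == 46 is false
Combine:
[1.1.1.1] false AND false AND false = false
[1.1.1.2.1] true OR true = true
[1.1.1.2] NOT true = false
[1.1.1.3] true → true = true
[1.1.1.4] NOT false = true
[1.1.1] false OR false OR true OR true = true
[1.1] NOT true = false
[1] NOT false = true
[2] exactly-one(false, true, false) = true
[root] true AND true = true
Overall: true → qualifies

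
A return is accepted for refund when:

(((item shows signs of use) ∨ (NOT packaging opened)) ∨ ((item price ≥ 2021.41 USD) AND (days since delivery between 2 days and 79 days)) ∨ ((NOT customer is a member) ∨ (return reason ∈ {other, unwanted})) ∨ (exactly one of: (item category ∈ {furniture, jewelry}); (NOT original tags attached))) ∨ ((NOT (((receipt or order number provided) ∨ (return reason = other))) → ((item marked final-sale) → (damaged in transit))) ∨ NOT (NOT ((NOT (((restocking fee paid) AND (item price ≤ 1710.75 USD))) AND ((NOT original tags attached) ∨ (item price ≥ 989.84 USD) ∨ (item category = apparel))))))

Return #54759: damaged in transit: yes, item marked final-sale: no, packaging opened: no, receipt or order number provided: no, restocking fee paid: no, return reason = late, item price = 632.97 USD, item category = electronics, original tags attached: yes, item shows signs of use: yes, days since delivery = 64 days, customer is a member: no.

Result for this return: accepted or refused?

Atomic conditions:
  item shows signs of use: yes → true
  NOT packaging opened: no → true
  item price ≥ 2021.41 USD: 632.97 ≥ 2021.41 is false
  days since delivery between 2 days and 79 days: 64 in [2, 79] is true
  NOT customer is a member: no → true
  return reason ∈ {other, unwanted}: late is not in the set → false
  item category ∈ {furniture, jewelry}: electronics is not in the set → false
  NOT original tags attached: yes → false
  receipt or order number provided: no → false
  return reason = other: late == other is false
  item marked final-sale: no → false
  damaged in transit: yes → true
  restocking fee paid: no → false
  item price ≤ 1710.75 USD: 632.97 ≤ 1710.75 is true
  item price ≥ 989.84 USD: 632.97 ≥ 989.84 is false
  item category = apparel: electronics == apparel is false
Combine:
[1.1] true OR true = true
[1.2] false AND true = false
[1.3] true OR false = true
[1.4] exactly-one(false, false) = false
[1] true OR false OR true OR false = true
[2.1.1.1] false OR false = false
[2.1.1] NOT false = true
[2.1.2] false → true (antecedent false ⇒ implication holds) = true
[2.1] true → true = true
[2.2.1.1.1.1] false AND true = false
[2.2.1.1.1] NOT false = true
[2.2.1.1.2] false OR false OR false = false
[2.2.1.1] true AND false = false
[2.2.1] NOT false = true
[2.2] NOT true = false
[2] true OR false = true
[root] true OR true = true
Overall: true → accepted

Accepted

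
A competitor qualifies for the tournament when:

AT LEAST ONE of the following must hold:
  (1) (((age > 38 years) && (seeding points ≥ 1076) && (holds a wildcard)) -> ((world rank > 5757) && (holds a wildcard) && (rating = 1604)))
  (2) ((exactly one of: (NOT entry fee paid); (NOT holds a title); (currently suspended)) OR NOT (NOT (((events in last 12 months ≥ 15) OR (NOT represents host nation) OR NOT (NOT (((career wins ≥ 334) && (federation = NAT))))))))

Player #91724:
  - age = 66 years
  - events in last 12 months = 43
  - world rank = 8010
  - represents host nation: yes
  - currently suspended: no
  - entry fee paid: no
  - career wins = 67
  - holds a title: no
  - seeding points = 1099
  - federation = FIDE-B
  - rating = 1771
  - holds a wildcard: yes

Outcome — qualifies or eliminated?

Atomic conditions:
  age > 38 years: 66 > 38 is true
  seeding points ≥ 1076: 1099 ≥ 1076 is true
  holds a wildcard: yes → true
  world rank > 5757: 8010 > 5757 is true
  rating = 1604: 1771 == 1604 is false
  NOT entry fee paid: no → true
  NOT holds a title: no → true
  currently suspended: no → false
  events in last 12 months ≥ 15: 43 ≥ 15 is true
  NOT represents host nation: yes → false
  career wins ≥ 334: 67 ≥ 334 is false
  federation = NAT: FIDE-B == NAT is false
Combine:
[1.1] true AND true AND true = true
[1.2] true AND true AND false = false
[1] true → false = false
[2.1] exactly-one(true, true, false) = false
[2.2.1.1.3.1.1] false AND false = false
[2.2.1.1.3.1] NOT false = true
[2.2.1.1.3] NOT true = false
[2.2.1.1] true OR false OR false = true
[2.2.1] NOT true = false
[2.2] NOT false = true
[2] false OR true = true
[root] false OR true = true
Overall: true → qualifies

Qualifies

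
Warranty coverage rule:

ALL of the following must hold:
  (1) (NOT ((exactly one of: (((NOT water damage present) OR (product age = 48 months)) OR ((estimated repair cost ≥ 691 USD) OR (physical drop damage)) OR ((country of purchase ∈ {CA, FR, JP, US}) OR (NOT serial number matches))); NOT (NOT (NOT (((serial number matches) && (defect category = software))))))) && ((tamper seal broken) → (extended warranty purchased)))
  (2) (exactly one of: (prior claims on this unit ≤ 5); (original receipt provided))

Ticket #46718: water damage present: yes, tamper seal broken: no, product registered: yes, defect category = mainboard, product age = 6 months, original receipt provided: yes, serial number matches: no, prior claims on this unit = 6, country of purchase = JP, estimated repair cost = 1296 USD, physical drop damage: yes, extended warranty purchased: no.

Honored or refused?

Honored

Atomic conditions:
  NOT water damage present: yes → false
  product age = 48 months: 6 == 48 is false
  estimated repair cost ≥ 691 USD: 1296 ≥ 691 is true
  physical drop damage: yes → true
  country of purchase ∈ {CA, FR, JP, US}: JP is in the set → true
  NOT serial number matches: no → true
  serial number matches: no → false
  defect category = software: mainboard == software is false
  tamper seal broken: no → false
  extended warranty purchased: no → false
  prior claims on this unit ≤ 5: 6 ≤ 5 is false
  original receipt provided: yes → true
Combine:
[1.1.1.1.1] false OR false = false
[1.1.1.1.2] true OR true = true
[1.1.1.1.3] true OR true = true
[1.1.1.1] false OR true OR true = true
[1.1.1.2.1.1.1] false AND false = false
[1.1.1.2.1.1] NOT false = true
[1.1.1.2.1] NOT true = false
[1.1.1.2] NOT false = true
[1.1.1] exactly-one(true, true) = false
[1.1] NOT false = true
[1.2] false → false (antecedent false ⇒ implication holds) = true
[1] true AND true = true
[2] exactly-one(false, true) = true
[root] true AND true = true
Overall: true → honored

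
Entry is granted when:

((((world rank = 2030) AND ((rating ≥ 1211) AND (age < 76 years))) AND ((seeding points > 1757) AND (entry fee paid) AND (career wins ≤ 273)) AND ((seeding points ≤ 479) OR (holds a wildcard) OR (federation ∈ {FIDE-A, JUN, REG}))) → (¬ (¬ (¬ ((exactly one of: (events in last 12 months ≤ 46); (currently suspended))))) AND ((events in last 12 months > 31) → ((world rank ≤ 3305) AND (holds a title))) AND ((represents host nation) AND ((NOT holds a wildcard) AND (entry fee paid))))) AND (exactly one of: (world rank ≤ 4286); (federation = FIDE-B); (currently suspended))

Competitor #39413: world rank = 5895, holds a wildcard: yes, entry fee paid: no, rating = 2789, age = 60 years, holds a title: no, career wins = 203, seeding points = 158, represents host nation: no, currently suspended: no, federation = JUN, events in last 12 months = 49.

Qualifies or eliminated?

Eliminated

Atomic conditions:
  world rank = 2030: 5895 == 2030 is false
  rating ≥ 1211: 2789 ≥ 1211 is true
  age < 76 years: 60 < 76 is true
  seeding points > 1757: 158 > 1757 is false
  entry fee paid: no → false
  career wins ≤ 273: 203 ≤ 273 is true
  seeding points ≤ 479: 158 ≤ 479 is true
  holds a wildcard: yes → true
  federation ∈ {FIDE-A, JUN, REG}: JUN is in the set → true
  events in last 12 months ≤ 46: 49 ≤ 46 is false
  currently suspended: no → false
  events in last 12 months > 31: 49 > 31 is true
  world rank ≤ 3305: 5895 ≤ 3305 is false
  holds a title: no → false
  represents host nation: no → false
  NOT holds a wildcard: yes → false
  world rank ≤ 4286: 5895 ≤ 4286 is false
  federation = FIDE-B: JUN == FIDE-B is false
Combine:
[1.1.1.2] true AND true = true
[1.1.1] false AND true = false
[1.1.2] false AND false AND true = false
[1.1.3] true OR true OR true = true
[1.1] false AND false AND true = false
[1.2.1.1.1.1] exactly-one(false, false) = false
[1.2.1.1.1] NOT false = true
[1.2.1.1] NOT true = false
[1.2.1] NOT false = true
[1.2.2.2] false AND false = false
[1.2.2] true → false = false
[1.2.3.2] false AND false = false
[1.2.3] false AND false = false
[1.2] true AND false AND false = false
[1] false → false (antecedent false ⇒ implication holds) = true
[2] exactly-one(false, false, false) = false
[root] true AND false = false
Overall: false → eliminated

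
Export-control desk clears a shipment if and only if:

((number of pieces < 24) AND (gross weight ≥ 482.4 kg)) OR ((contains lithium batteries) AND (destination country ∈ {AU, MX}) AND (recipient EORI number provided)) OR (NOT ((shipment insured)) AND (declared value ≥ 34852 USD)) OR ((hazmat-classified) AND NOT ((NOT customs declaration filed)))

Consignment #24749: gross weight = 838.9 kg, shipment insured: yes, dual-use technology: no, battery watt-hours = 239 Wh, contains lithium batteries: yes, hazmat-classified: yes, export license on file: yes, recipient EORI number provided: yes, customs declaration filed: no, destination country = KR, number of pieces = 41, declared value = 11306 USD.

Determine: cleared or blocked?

Blocked

Atomic conditions:
  number of pieces < 24: 41 < 24 is false
  gross weight ≥ 482.4 kg: 838.9 ≥ 482.4 is true
  contains lithium batteries: yes → true
  destination country ∈ {AU, MX}: KR is not in the set → false
  recipient EORI number provided: yes → true
  shipment insured: yes → true
  declared value ≥ 34852 USD: 11306 ≥ 34852 is false
  hazmat-classified: yes → true
  NOT customs declaration filed: no → true
Combine:
[1] false AND true = false
[2] true AND false AND true = false
[3.1] NOT true = false
[3] false AND false = false
[4.2] NOT true = false
[4] true AND false = false
[root] false OR false OR false OR false = false
Overall: false → blocked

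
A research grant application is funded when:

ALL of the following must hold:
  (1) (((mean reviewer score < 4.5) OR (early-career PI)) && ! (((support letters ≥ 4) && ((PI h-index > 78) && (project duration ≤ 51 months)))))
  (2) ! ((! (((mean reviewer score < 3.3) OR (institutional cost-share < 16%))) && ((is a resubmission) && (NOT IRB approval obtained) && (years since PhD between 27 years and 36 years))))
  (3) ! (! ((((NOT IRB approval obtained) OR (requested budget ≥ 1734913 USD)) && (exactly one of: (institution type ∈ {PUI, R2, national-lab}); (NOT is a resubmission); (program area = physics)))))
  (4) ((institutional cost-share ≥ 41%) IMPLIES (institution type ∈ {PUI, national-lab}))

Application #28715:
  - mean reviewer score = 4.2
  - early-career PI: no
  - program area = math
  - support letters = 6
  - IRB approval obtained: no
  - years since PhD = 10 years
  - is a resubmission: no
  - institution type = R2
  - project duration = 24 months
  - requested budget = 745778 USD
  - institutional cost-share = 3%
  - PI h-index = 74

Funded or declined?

Declined

Atomic conditions:
  mean reviewer score < 4.5: 4.2 < 4.5 is true
  early-career PI: no → false
  support letters ≥ 4: 6 ≥ 4 is true
  PI h-index > 78: 74 > 78 is false
  project duration ≤ 51 months: 24 ≤ 51 is true
  mean reviewer score < 3.3: 4.2 < 3.3 is false
  institutional cost-share < 16%: 3 < 16 is true
  is a resubmission: no → false
  NOT IRB approval obtained: no → true
  years since PhD between 27 years and 36 years: 10 in [27, 36] is false
  requested budget ≥ 1734913 USD: 745778 ≥ 1734913 is false
  institution type ∈ {PUI, R2, national-lab}: R2 is in the set → true
  NOT is a resubmission: no → true
  program area = physics: math == physics is false
  institutional cost-share ≥ 41%: 3 ≥ 41 is false
  institution type ∈ {PUI, national-lab}: R2 is not in the set → false
Combine:
[1.1] true OR false = true
[1.2.1.2] false AND true = false
[1.2.1] true AND false = false
[1.2] NOT false = true
[1] true AND true = true
[2.1.1.1] false OR true = true
[2.1.1] NOT true = false
[2.1.2] false AND true AND false = false
[2.1] false AND false = false
[2] NOT false = true
[3.1.1.1] true OR false = true
[3.1.1.2] exactly-one(true, true, false) = false
[3.1.1] true AND false = false
[3.1] NOT false = true
[3] NOT true = false
[4] false → false (antecedent false ⇒ implication holds) = true
[root] true AND true AND false AND true = false
Overall: false → declined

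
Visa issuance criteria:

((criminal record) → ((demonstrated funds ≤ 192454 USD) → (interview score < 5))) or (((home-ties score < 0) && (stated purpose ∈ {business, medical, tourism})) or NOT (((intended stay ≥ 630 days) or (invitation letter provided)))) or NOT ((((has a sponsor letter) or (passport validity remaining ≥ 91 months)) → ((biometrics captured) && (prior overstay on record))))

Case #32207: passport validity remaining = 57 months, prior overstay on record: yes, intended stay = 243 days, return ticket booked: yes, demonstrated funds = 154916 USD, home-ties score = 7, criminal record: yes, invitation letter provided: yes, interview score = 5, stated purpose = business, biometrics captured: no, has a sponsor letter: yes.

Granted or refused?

Granted

Atomic conditions:
  criminal record: yes → true
  demonstrated funds ≤ 192454 USD: 154916 ≤ 192454 is true
  interview score < 5: 5 < 5 is false
  home-ties score < 0: 7 < 0 is false
  stated purpose ∈ {business, medical, tourism}: business is in the set → true
  intended stay ≥ 630 days: 243 ≥ 630 is false
  invitation letter provided: yes → true
  has a sponsor letter: yes → true
  passport validity remaining ≥ 91 months: 57 ≥ 91 is false
  biometrics captured: no → false
  prior overstay on record: yes → true
Combine:
[1.2] true → false = false
[1] true → false = false
[2.1] false AND true = false
[2.2.1] false OR true = true
[2.2] NOT true = false
[2] false OR false = false
[3.1.1] true OR false = true
[3.1.2] false AND true = false
[3.1] true → false = false
[3] NOT false = true
[root] false OR false OR true = true
Overall: true → granted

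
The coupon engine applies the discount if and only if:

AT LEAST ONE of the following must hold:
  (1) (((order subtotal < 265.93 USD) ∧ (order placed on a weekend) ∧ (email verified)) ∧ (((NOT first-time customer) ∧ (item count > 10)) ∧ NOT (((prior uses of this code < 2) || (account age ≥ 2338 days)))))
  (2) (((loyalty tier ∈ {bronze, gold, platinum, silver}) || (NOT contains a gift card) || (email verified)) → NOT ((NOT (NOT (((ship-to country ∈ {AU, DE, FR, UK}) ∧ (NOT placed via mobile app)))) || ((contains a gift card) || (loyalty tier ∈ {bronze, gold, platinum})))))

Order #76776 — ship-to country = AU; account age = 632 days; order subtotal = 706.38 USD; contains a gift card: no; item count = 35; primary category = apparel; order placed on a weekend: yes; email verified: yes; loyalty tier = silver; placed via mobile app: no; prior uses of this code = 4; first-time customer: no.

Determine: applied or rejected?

Rejected

Atomic conditions:
  order subtotal < 265.93 USD: 706.38 < 265.93 is false
  order placed on a weekend: yes → true
  email verified: yes → true
  NOT first-time customer: no → true
  item count > 10: 35 > 10 is true
  prior uses of this code < 2: 4 < 2 is false
  account age ≥ 2338 days: 632 ≥ 2338 is false
  loyalty tier ∈ {bronze, gold, platinum, silver}: silver is in the set → true
  NOT contains a gift card: no → true
  ship-to country ∈ {AU, DE, FR, UK}: AU is in the set → true
  NOT placed via mobile app: no → true
  contains a gift card: no → false
  loyalty tier ∈ {bronze, gold, platinum}: silver is not in the set → false
Combine:
[1.1] false AND true AND true = false
[1.2.1] true AND true = true
[1.2.2.1] false OR false = false
[1.2.2] NOT false = true
[1.2] true AND true = true
[1] false AND true = false
[2.1] true OR true OR true = true
[2.2.1.1.1.1] true AND true = true
[2.2.1.1.1] NOT true = false
[2.2.1.1] NOT false = true
[2.2.1.2] false OR false = false
[2.2.1] true OR false = true
[2.2] NOT true = false
[2] true → false = false
[root] false OR false = false
Overall: false → rejected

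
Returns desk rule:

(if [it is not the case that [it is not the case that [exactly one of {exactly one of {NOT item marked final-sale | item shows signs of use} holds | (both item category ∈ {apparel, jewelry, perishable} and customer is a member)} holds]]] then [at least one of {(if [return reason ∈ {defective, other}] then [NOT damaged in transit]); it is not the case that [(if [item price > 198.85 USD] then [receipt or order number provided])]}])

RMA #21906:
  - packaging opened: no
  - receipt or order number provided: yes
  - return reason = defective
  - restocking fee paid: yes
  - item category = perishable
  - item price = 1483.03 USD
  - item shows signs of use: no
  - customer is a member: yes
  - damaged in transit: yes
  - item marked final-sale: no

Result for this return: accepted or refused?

Accepted

Atomic conditions:
  NOT item marked final-sale: no → true
  item shows signs of use: no → false
  item category ∈ {apparel, jewelry, perishable}: perishable is in the set → true
  customer is a member: yes → true
  return reason ∈ {defective, other}: defective is in the set → true
  NOT damaged in transit: yes → false
  item price > 198.85 USD: 1483.03 > 198.85 is true
  receipt or order number provided: yes → true
Combine:
[1.1.1.1] exactly-one(true, false) = true
[1.1.1.2] true AND true = true
[1.1.1] exactly-one(true, true) = false
[1.1] NOT false = true
[1] NOT true = false
[2.1] true → false = false
[2.2.1] true → true = true
[2.2] NOT true = false
[2] false OR false = false
[root] false → false (antecedent false ⇒ implication holds) = true
Overall: true → accepted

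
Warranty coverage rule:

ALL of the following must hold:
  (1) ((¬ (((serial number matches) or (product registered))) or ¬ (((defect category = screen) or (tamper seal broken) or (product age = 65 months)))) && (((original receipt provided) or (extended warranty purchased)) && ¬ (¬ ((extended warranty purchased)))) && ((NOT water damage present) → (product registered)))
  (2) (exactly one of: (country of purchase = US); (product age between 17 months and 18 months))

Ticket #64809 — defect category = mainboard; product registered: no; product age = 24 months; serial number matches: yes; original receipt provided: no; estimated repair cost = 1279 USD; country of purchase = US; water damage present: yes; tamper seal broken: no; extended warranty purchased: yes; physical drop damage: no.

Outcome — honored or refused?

Honored

Atomic conditions:
  serial number matches: yes → true
  product registered: no → false
  defect category = screen: mainboard == screen is false
  tamper seal broken: no → false
  product age = 65 months: 24 == 65 is false
  original receipt provided: no → false
  extended warranty purchased: yes → true
  NOT water damage present: yes → false
  country of purchase = US: US == US is true
  product age between 17 months and 18 months: 24 in [17, 18] is false
Combine:
[1.1.1.1] true OR false = true
[1.1.1] NOT true = false
[1.1.2.1] false OR false OR false = false
[1.1.2] NOT false = true
[1.1] false OR true = true
[1.2.1] false OR true = true
[1.2.2.1] NOT true = false
[1.2.2] NOT false = true
[1.2] true AND true = true
[1.3] false → false (antecedent false ⇒ implication holds) = true
[1] true AND true AND true = true
[2] exactly-one(true, false) = true
[root] true AND true = true
Overall: true → honored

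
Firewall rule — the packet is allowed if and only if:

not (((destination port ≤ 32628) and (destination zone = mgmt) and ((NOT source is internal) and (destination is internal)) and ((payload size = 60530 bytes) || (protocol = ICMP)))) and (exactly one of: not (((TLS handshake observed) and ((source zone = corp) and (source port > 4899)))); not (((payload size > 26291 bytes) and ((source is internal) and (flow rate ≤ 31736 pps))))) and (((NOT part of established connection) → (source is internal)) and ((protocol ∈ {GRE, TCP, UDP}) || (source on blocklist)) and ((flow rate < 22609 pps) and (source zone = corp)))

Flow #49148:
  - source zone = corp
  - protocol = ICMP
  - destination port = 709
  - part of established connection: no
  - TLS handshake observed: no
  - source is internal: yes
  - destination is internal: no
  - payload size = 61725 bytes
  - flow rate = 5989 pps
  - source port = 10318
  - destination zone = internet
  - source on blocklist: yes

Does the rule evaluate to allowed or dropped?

Atomic conditions:
  destination port ≤ 32628: 709 ≤ 32628 is true
  destination zone = mgmt: internet == mgmt is false
  NOT source is internal: yes → false
  destination is internal: no → false
  payload size = 60530 bytes: 61725 == 60530 is false
  protocol = ICMP: ICMP == ICMP is true
  TLS handshake observed: no → false
  source zone = corp: corp == corp is true
  source port > 4899: 10318 > 4899 is true
  payload size > 26291 bytes: 61725 > 26291 is true
  source is internal: yes → true
  flow rate ≤ 31736 pps: 5989 ≤ 31736 is true
  NOT part of established connection: no → true
  protocol ∈ {GRE, TCP, UDP}: ICMP is not in the set → false
  source on blocklist: yes → true
  flow rate < 22609 pps: 5989 < 22609 is true
Combine:
[1.1.3] false AND false = false
[1.1.4] false OR true = true
[1.1] true AND false AND false AND true = false
[1] NOT false = true
[2.1.1.2] true AND true = true
[2.1.1] false AND true = false
[2.1] NOT false = true
[2.2.1.2] true AND true = true
[2.2.1] true AND true = true
[2.2] NOT true = false
[2] exactly-one(true, false) = true
[3.1] true → true = true
[3.2] false OR true = true
[3.3] true AND true = true
[3] true AND true AND true = true
[root] true AND true AND true = true
Overall: true → allowed

Allowed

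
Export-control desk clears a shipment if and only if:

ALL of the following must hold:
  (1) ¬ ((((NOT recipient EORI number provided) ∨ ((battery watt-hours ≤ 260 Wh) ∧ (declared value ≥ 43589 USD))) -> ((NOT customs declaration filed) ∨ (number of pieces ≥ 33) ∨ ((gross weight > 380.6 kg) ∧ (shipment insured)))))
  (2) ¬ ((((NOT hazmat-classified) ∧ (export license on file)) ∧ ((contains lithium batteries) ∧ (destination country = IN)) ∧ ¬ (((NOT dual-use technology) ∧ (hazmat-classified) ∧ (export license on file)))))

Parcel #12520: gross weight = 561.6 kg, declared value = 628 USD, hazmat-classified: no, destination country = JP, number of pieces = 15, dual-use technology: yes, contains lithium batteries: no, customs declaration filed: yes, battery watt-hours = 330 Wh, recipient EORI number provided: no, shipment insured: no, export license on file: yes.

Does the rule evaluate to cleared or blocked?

Atomic conditions:
  NOT recipient EORI number provided: no → true
  battery watt-hours ≤ 260 Wh: 330 ≤ 260 is false
  declared value ≥ 43589 USD: 628 ≥ 43589 is false
  NOT customs declaration filed: yes → false
  number of pieces ≥ 33: 15 ≥ 33 is false
  gross weight > 380.6 kg: 561.6 > 380.6 is true
  shipment insured: no → false
  NOT hazmat-classified: no → true
  export license on file: yes → true
  contains lithium batteries: no → false
  destination country = IN: JP == IN is false
  NOT dual-use technology: yes → false
  hazmat-classified: no → false
Combine:
[1.1.1.2] false AND false = false
[1.1.1] true OR false = true
[1.1.2.3] true AND false = false
[1.1.2] false OR false OR false = false
[1.1] true → false = false
[1] NOT false = true
[2.1.1] true AND true = true
[2.1.2] false AND false = false
[2.1.3.1] false AND false AND true = false
[2.1.3] NOT false = true
[2.1] true AND false AND true = false
[2] NOT false = true
[root] true AND true = true
Overall: true → cleared

Cleared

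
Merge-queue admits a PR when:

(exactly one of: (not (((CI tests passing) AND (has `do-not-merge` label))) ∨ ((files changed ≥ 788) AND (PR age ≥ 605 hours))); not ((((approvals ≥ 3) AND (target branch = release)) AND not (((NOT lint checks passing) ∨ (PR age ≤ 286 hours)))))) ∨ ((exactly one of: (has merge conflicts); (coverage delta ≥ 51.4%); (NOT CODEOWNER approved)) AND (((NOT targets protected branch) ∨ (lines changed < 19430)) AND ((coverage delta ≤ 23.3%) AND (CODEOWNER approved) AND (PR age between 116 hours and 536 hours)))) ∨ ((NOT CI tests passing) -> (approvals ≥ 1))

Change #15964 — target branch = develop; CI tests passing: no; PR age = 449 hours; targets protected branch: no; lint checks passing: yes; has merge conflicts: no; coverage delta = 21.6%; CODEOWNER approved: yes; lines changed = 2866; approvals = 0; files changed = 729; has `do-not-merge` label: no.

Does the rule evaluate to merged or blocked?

Atomic conditions:
  CI tests passing: no → false
  has `do-not-merge` label: no → false
  files changed ≥ 788: 729 ≥ 788 is false
  PR age ≥ 605 hours: 449 ≥ 605 is false
  approvals ≥ 3: 0 ≥ 3 is false
  target branch = release: develop == release is false
  NOT lint checks passing: yes → false
  PR age ≤ 286 hours: 449 ≤ 286 is false
  has merge conflicts: no → false
  coverage delta ≥ 51.4%: 21.6 ≥ 51.4 is false
  NOT CODEOWNER approved: yes → false
  NOT targets protected branch: no → true
  lines changed < 19430: 2866 < 19430 is true
  coverage delta ≤ 23.3%: 21.6 ≤ 23.3 is true
  CODEOWNER approved: yes → true
  PR age between 116 hours and 536 hours: 449 in [116, 536] is true
  NOT CI tests passing: no → true
  approvals ≥ 1: 0 ≥ 1 is false
Combine:
[1.1.1.1] false AND false = false
[1.1.1] NOT false = true
[1.1.2] false AND false = false
[1.1] true OR false = true
[1.2.1.1] false AND false = false
[1.2.1.2.1] false OR false = false
[1.2.1.2] NOT false = true
[1.2.1] false AND true = false
[1.2] NOT false = true
[1] exactly-one(true, true) = false
[2.1] exactly-one(false, false, false) = false
[2.2.1] true OR true = true
[2.2.2] true AND true AND true = true
[2.2] true AND true = true
[2] false AND true = false
[3] true → false = false
[root] false OR false OR false = false
Overall: false → blocked

Blocked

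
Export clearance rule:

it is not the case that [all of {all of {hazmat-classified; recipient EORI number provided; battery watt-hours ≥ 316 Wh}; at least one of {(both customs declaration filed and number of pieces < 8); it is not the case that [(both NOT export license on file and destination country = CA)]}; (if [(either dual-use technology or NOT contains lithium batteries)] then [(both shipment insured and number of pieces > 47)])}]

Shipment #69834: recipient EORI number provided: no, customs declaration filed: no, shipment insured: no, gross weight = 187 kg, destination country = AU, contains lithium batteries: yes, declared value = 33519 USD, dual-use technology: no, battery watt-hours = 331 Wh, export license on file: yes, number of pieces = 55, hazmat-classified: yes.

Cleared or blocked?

Atomic conditions:
  hazmat-classified: yes → true
  recipient EORI number provided: no → false
  battery watt-hours ≥ 316 Wh: 331 ≥ 316 is true
  customs declaration filed: no → false
  number of pieces < 8: 55 < 8 is false
  NOT export license on file: yes → false
  destination country = CA: AU == CA is false
  dual-use technology: no → false
  NOT contains lithium batteries: yes → false
  shipment insured: no → false
  number of pieces > 47: 55 > 47 is true
Combine:
[1.1] true AND false AND true = false
[1.2.1] false AND false = false
[1.2.2.1] false AND false = false
[1.2.2] NOT false = true
[1.2] false OR true = true
[1.3.1] false OR false = false
[1.3.2] false AND true = false
[1.3] false → false (antecedent false ⇒ implication holds) = true
[1] false AND true AND true = false
[root] NOT false = true
Overall: true → cleared

Cleared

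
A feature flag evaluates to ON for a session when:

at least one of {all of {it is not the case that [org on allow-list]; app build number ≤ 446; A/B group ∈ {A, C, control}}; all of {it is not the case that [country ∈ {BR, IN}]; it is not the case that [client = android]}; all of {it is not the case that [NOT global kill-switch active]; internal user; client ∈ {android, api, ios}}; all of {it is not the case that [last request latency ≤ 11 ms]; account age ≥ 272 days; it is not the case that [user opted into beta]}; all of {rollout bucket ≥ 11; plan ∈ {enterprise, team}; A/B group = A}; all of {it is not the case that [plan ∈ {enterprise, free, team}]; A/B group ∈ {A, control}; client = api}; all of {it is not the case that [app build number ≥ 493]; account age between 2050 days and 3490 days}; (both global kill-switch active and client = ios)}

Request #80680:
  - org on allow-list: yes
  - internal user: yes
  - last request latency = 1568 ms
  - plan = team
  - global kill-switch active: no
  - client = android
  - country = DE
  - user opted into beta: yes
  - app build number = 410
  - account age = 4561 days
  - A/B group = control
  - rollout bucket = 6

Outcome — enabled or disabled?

Disabled

Atomic conditions:
  org on allow-list: yes → true
  app build number ≤ 446: 410 ≤ 446 is true
  A/B group ∈ {A, C, control}: control is in the set → true
  country ∈ {BR, IN}: DE is not in the set → false
  client = android: android == android is true
  NOT global kill-switch active: no → true
  internal user: yes → true
  client ∈ {android, api, ios}: android is in the set → true
  last request latency ≤ 11 ms: 1568 ≤ 11 is false
  account age ≥ 272 days: 4561 ≥ 272 is true
  user opted into beta: yes → true
  rollout bucket ≥ 11: 6 ≥ 11 is false
  plan ∈ {enterprise, team}: team is in the set → true
  A/B group = A: control == A is false
  plan ∈ {enterprise, free, team}: team is in the set → true
  A/B group ∈ {A, control}: control is in the set → true
  client = api: android == api is false
  app build number ≥ 493: 410 ≥ 493 is false
  account age between 2050 days and 3490 days: 4561 in [2050, 3490] is false
  global kill-switch active: no → false
  client = ios: android == ios is false
Combine:
[1.1] NOT true = false
[1] false AND true AND true = false
[2.1] NOT false = true
[2.2] NOT true = false
[2] true AND false = false
[3.1] NOT true = false
[3] false AND true AND true = false
[4.1] NOT false = true
[4.3] NOT true = false
[4] true AND true AND false = false
[5] false AND true AND false = false
[6.1] NOT true = false
[6] false AND true AND false = false
[7.1] NOT false = true
[7] true AND false = false
[8] false AND false = false
[root] false OR false OR false OR false OR false OR false OR false OR false = false
Overall: false → disabled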